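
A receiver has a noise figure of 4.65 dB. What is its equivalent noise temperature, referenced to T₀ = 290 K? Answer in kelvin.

F = 10^(4.65/10) = 2.91743
T_e = (F − 1)·T₀ = (2.91743 − 1) × 290 = 556 K

556 K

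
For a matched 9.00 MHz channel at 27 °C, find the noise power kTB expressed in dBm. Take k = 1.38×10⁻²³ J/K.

−104.3 dBm

T = 27 °C + 273.15 = 300.15 K
P_n = kTB = 1.38×10⁻²³ × 300.15 × 9.00×10⁶ = 3.73×10⁻¹⁴ W
In dBm: 10 log₁₀(3.73×10⁻¹⁴ / 10⁻³) = −104.3 dBm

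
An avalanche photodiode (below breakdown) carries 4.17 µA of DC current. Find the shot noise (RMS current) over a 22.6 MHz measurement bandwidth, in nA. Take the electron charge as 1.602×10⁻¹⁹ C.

5.50 nA

I_n = √(2qI·B)
2qI·B = 2 × 1.602×10⁻¹⁹ × 4.17×10⁻⁶ × 2.26×10⁷ = 3.02×10⁻¹⁷ A²
I_n = √(3.02×10⁻¹⁷) = 5.50×10⁻⁹ A = 5.50 nA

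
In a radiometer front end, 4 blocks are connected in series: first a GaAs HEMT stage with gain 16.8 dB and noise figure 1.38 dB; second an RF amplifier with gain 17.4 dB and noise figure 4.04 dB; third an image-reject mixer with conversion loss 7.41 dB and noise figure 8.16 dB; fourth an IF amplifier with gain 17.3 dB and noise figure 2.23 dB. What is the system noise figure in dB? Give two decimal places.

1.49 dB

Convert to linear (a loss of L dB is a gain of −L dB): F_i = 10^(NF_i/10), G_i = 10^(G_i,dB/10)
  Stage 1: F_1 = 10^(1.38/10) = 1.374, G_1 = 10^(16.8/10) = 47.86
  Stage 2: F_2 = 10^(4.04/10) = 2.535, G_2 = 10^(17.4/10) = 54.95
  Stage 3: F_3 = 10^(8.16/10) = 6.546, G_3 = 10^(−7.41/10) = 0.1816
  Stage 4: F_4 = 10^(2.23/10) = 1.671, G_4 = 10^(17.3/10) = 53.70
Friis cascade:
  F = 1.374 + (2.535 − 1)/47.86 + (6.546 − 1)/2630 + (1.671 − 1)/477.5 = 1.410
NF = 10 log₁₀(1.410) = 1.49 dB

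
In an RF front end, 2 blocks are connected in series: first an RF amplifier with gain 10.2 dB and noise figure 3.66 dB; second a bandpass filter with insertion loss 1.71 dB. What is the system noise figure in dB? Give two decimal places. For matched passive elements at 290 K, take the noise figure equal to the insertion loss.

3.75 dB

Convert to linear (a loss of L dB is a gain of −L dB): F_i = 10^(NF_i/10), G_i = 10^(G_i,dB/10)
  Stage 1: F_1 = 10^(3.66/10) = 2.323, G_1 = 10^(10.2/10) = 10.47
  Stage 2: F_2 = 10^(1.71/10) = 1.483, G_2 = 10^(−1.71/10) = 0.6745
Friis cascade:
  F = 2.323 + (1.483 − 1)/10.47 = 2.369
NF = 10 log₁₀(2.369) = 3.75 dB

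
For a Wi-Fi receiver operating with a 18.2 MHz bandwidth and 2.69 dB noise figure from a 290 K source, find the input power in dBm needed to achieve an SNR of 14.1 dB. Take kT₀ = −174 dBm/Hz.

Sensitivity = −174 + 10 log₁₀(B) + NF + SNR_min
= −174 + 72.6 + 2.69 + 14.1
= −84.61 dBm → −84.6 dBm

−84.6 dBm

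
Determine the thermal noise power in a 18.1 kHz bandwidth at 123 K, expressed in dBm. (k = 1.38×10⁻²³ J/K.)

−135.1 dBm

P_n = kTB = 1.38×10⁻²³ × 123 × 1.81×10⁴ = 3.07×10⁻¹⁷ W
In dBm: 10 log₁₀(3.07×10⁻¹⁷ / 10⁻³) = −135.1 dBm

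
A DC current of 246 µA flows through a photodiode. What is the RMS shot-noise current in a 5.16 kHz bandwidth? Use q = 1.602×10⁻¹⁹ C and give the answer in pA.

I_n = √(2qI·B)
2qI·B = 2 × 1.602×10⁻¹⁹ × 2.46×10⁻⁴ × 5.16×10³ = 4.07×10⁻¹⁹ A²
I_n = √(4.07×10⁻¹⁹) = 6.38×10⁻¹⁰ A = 638 pA

638 pA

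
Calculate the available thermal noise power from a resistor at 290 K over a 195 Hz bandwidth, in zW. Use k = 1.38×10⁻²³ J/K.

780 zW

P_n = kTB = 1.38×10⁻²³ × 290 × 1.95×10² = 7.80×10⁻¹⁹ W = 780 zW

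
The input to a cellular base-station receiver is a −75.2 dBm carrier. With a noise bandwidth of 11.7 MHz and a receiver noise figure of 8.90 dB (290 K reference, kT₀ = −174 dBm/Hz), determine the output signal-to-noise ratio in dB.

Noise floor: N = −174 + 10 log₁₀(B) + NF
10 log₁₀(1.17×10⁷) = 70.68 dB
N = −174 + 70.68 + 8.90 = −94.42 dBm
SNR = P_sig − N = −75.2 − (−94.42) = 19.22 dB → 19.2 dB

19.2 dB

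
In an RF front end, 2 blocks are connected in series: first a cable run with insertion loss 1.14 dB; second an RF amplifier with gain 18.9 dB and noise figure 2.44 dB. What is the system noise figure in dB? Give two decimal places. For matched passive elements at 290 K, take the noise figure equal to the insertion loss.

Convert to linear (a loss of L dB is a gain of −L dB): F_i = 10^(NF_i/10), G_i = 10^(G_i,dB/10)
  Stage 1: F_1 = 10^(1.14/10) = 1.300, G_1 = 10^(−1.14/10) = 0.7691
  Stage 2: F_2 = 10^(2.44/10) = 1.754, G_2 = 10^(18.9/10) = 77.62
Friis cascade:
  F = 1.300 + (1.754 − 1)/0.7691 = 2.280
NF = 10 log₁₀(2.280) = 3.58 dB

3.58 dB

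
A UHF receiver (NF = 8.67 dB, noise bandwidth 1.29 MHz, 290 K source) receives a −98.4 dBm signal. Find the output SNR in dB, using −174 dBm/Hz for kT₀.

5.8 dB

Noise floor: N = −174 + 10 log₁₀(B) + NF
10 log₁₀(1.29×10⁶) = 61.11 dB
N = −174 + 61.11 + 8.67 = −104.22 dBm
SNR = P_sig − N = −98.4 − (−104.22) = 5.82 dB → 5.8 dB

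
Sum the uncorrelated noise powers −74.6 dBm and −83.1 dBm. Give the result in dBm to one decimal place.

Convert to linear, add, convert back:
P₁ = 3.47×10⁻¹¹ W, P₂ = 4.90×10⁻¹² W
P_tot = 3.96×10⁻¹¹ W → 10 log₁₀(P_tot / 10⁻³) = −74.0 dBm

−74.0 dBm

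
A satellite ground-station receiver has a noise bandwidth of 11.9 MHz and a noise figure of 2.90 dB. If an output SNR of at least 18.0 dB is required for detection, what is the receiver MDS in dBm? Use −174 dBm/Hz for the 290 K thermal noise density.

Sensitivity = −174 + 10 log₁₀(B) + NF + SNR_min
= −174 + 70.76 + 2.90 + 18.0
= −82.34 dBm → −82.3 dBm

−82.3 dBm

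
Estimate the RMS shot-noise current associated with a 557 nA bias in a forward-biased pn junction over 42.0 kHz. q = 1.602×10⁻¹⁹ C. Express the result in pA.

I_n = √(2qI·B)
2qI·B = 2 × 1.602×10⁻¹⁹ × 5.57×10⁻⁷ × 4.20×10⁴ = 7.50×10⁻²¹ A²
I_n = √(7.50×10⁻²¹) = 8.66×10⁻¹¹ A = 86.6 pA

86.6 pA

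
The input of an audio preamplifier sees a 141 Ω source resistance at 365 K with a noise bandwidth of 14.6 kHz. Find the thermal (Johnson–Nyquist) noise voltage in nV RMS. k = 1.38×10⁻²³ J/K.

204 nV

V_n = √(4kTRB)
4kTRB = 4 × 1.38×10⁻²³ × 365 × 1.41×10² × 1.46×10⁴ = 4.15×10⁻¹⁴ V²
V_n = √(4.15×10⁻¹⁴) = 2.04×10⁻⁷ V = 204 nV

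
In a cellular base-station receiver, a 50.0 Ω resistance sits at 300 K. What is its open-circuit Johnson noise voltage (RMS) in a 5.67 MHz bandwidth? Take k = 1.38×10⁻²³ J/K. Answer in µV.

V_n = √(4kTRB)
4kTRB = 4 × 1.38×10⁻²³ × 300 × 5.00×10¹ × 5.67×10⁶ = 4.69×10⁻¹² V²
V_n = √(4.69×10⁻¹²) = 2.17×10⁻⁶ V = 2.17 µV

2.17 µV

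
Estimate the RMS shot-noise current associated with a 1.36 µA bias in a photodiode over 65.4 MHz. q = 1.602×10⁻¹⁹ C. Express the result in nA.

5.34 nA

I_n = √(2qI·B)
2qI·B = 2 × 1.602×10⁻¹⁹ × 1.36×10⁻⁶ × 6.54×10⁷ = 2.85×10⁻¹⁷ A²
I_n = √(2.85×10⁻¹⁷) = 5.34×10⁻⁹ A = 5.34 nA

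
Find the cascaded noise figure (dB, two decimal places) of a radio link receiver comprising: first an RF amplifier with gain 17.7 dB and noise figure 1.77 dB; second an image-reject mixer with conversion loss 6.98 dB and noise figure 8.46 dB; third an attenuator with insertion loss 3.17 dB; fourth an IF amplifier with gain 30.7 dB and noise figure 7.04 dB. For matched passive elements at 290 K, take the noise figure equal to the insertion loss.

3.82 dB

Convert to linear (a loss of L dB is a gain of −L dB): F_i = 10^(NF_i/10), G_i = 10^(G_i,dB/10)
  Stage 1: F_1 = 10^(1.77/10) = 1.503, G_1 = 10^(17.7/10) = 58.88
  Stage 2: F_2 = 10^(8.46/10) = 7.015, G_2 = 10^(−6.98/10) = 0.2004
  Stage 3: F_3 = 10^(3.17/10) = 2.075, G_3 = 10^(−3.17/10) = 0.4819
  Stage 4: F_4 = 10^(7.04/10) = 5.058, G_4 = 10^(30.7/10) = 1175
Friis cascade:
  F = 1.503 + (7.015 − 1)/58.88 + (2.075 − 1)/11.80 + (5.058 − 1)/5.689 = 2.410
NF = 10 log₁₀(2.410) = 3.82 dB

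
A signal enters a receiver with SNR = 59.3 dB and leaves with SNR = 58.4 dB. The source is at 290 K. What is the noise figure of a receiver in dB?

NF (dB) = SNR_in(dB) − SNR_out(dB) when the source is at T₀
NF = 59.3 − 58.4 = 0.9 dB

0.9 dB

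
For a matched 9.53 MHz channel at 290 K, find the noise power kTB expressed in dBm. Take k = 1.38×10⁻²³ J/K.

−104.2 dBm

P_n = kTB = 1.38×10⁻²³ × 290 × 9.53×10⁶ = 3.81×10⁻¹⁴ W
In dBm: 10 log₁₀(3.81×10⁻¹⁴ / 10⁻³) = −104.2 dBm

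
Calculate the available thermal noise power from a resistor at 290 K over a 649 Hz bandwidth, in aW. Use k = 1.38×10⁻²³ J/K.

2.60 aW

P_n = kTB = 1.38×10⁻²³ × 290 × 6.49×10² = 2.60×10⁻¹⁸ W = 2.60 aW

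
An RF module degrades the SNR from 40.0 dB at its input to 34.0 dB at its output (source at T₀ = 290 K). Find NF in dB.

6.0 dB

NF (dB) = SNR_in(dB) − SNR_out(dB) when the source is at T₀
NF = 40.0 − 34.0 = 6.0 dB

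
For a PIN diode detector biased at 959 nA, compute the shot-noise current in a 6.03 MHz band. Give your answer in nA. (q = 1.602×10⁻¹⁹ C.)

I_n = √(2qI·B)
2qI·B = 2 × 1.602×10⁻¹⁹ × 9.59×10⁻⁷ × 6.03×10⁶ = 1.85×10⁻¹⁸ A²
I_n = √(1.85×10⁻¹⁸) = 1.36×10⁻⁹ A = 1.36 nA

1.36 nA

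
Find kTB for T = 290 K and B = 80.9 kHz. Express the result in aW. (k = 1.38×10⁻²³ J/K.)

P_n = kTB = 1.38×10⁻²³ × 290 × 8.09×10⁴ = 3.24×10⁻¹⁶ W = 324 aW

324 aW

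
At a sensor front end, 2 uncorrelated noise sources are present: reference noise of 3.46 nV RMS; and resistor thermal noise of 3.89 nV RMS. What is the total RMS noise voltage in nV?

5.21 nV

Uncorrelated sources add in power (mean-square): V_tot = √(ΣV_i²)
V_tot = √[(3.46×10⁻⁹)² + (3.89×10⁻⁹)²] = 5.21×10⁻⁹ V = 5.21 nV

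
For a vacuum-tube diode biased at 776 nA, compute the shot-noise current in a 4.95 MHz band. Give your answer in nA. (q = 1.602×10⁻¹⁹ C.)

I_n = √(2qI·B)
2qI·B = 2 × 1.602×10⁻¹⁹ × 7.76×10⁻⁷ × 4.95×10⁶ = 1.23×10⁻¹⁸ A²
I_n = √(1.23×10⁻¹⁸) = 1.11×10⁻⁹ A = 1.11 nA

1.11 nA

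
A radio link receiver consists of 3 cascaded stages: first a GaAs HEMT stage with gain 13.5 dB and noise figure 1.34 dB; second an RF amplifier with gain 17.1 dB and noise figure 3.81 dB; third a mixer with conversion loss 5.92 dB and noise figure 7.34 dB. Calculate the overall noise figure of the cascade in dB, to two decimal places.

Convert to linear (a loss of L dB is a gain of −L dB): F_i = 10^(NF_i/10), G_i = 10^(G_i,dB/10)
  Stage 1: F_1 = 10^(1.34/10) = 1.361, G_1 = 10^(13.5/10) = 22.39
  Stage 2: F_2 = 10^(3.81/10) = 2.404, G_2 = 10^(17.1/10) = 51.29
  Stage 3: F_3 = 10^(7.34/10) = 5.420, G_3 = 10^(−5.92/10) = 0.2559
Friis cascade:
  F = 1.361 + (2.404 − 1)/22.39 + (5.420 − 1)/1148 = 1.428
NF = 10 log₁₀(1.428) = 1.55 dB

1.55 dB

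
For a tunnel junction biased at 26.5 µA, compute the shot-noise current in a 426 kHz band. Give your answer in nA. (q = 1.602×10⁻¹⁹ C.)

1.90 nA

I_n = √(2qI·B)
2qI·B = 2 × 1.602×10⁻¹⁹ × 2.65×10⁻⁵ × 4.26×10⁵ = 3.62×10⁻¹⁸ A²
I_n = √(3.62×10⁻¹⁸) = 1.90×10⁻⁹ A = 1.90 nA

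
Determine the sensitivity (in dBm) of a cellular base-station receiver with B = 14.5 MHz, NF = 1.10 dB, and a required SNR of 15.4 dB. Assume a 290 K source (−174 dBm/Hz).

−85.9 dBm

Sensitivity = −174 + 10 log₁₀(B) + NF + SNR_min
= −174 + 71.61 + 1.10 + 15.4
= −85.89 dBm → −85.9 dBm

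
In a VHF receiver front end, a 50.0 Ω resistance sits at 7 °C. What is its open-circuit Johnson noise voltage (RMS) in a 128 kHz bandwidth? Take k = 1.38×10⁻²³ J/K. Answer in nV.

315 nV

T = 7 °C + 273.15 = 280.15 K
V_n = √(4kTRB)
4kTRB = 4 × 1.38×10⁻²³ × 280.15 × 5.00×10¹ × 1.28×10⁵ = 9.90×10⁻¹⁴ V²
V_n = √(9.90×10⁻¹⁴) = 3.15×10⁻⁷ V = 315 nV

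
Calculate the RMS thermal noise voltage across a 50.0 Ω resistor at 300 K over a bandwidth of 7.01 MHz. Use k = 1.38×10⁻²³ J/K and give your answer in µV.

V_n = √(4kTRB)
4kTRB = 4 × 1.38×10⁻²³ × 300 × 5.00×10¹ × 7.01×10⁶ = 5.80×10⁻¹² V²
V_n = √(5.80×10⁻¹²) = 2.41×10⁻⁶ V = 2.41 µV

2.41 µV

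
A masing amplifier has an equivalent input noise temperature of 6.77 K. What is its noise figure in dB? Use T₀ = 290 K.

0.100 dB

F = 1 + T_e/T₀ = 1 + 6.77/290 = 1.02334
NF = 10 log₁₀(1.02334) = 0.100 dB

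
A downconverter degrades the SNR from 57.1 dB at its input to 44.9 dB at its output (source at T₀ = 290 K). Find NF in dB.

NF (dB) = SNR_in(dB) − SNR_out(dB) when the source is at T₀
NF = 57.1 − 44.9 = 12.2 dB

12.2 dB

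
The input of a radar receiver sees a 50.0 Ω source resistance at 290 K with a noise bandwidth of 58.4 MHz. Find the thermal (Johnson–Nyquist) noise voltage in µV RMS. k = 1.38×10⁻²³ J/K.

6.84 µV

V_n = √(4kTRB)
4kTRB = 4 × 1.38×10⁻²³ × 290 × 5.00×10¹ × 5.84×10⁷ = 4.67×10⁻¹¹ V²
V_n = √(4.67×10⁻¹¹) = 6.84×10⁻⁶ V = 6.84 µV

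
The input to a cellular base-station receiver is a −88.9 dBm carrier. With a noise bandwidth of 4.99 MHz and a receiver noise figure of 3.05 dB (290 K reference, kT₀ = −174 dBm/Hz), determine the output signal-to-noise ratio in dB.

15.1 dB

Noise floor: N = −174 + 10 log₁₀(B) + NF
10 log₁₀(4.99×10⁶) = 66.98 dB
N = −174 + 66.98 + 3.05 = −103.97 dBm
SNR = P_sig − N = −88.9 − (−103.97) = 15.07 dB → 15.1 dB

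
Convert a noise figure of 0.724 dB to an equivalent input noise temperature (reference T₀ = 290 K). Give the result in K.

F = 10^(0.724/10) = 1.18141
T_e = (F − 1)·T₀ = (1.18141 − 1) × 290 = 52.6 K

52.6 K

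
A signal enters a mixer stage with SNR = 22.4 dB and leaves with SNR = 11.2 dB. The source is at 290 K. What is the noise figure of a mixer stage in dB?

NF (dB) = SNR_in(dB) − SNR_out(dB) when the source is at T₀
NF = 22.4 − 11.2 = 11.2 dB

11.2 dB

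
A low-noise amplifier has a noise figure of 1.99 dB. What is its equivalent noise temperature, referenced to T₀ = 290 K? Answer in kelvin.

F = 10^(1.99/10) = 1.58125
T_e = (F − 1)·T₀ = (1.58125 − 1) × 290 = 169 K

169 K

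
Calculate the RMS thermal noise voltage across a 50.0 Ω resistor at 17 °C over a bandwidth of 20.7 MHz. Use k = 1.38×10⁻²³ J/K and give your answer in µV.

4.07 µV

T = 17 °C + 273.15 = 290.15 K
V_n = √(4kTRB)
4kTRB = 4 × 1.38×10⁻²³ × 290.15 × 5.00×10¹ × 2.07×10⁷ = 1.66×10⁻¹¹ V²
V_n = √(1.66×10⁻¹¹) = 4.07×10⁻⁶ V = 4.07 µV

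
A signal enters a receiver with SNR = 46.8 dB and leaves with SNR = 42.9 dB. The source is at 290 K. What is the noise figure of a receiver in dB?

3.9 dB

NF (dB) = SNR_in(dB) − SNR_out(dB) when the source is at T₀
NF = 46.8 − 42.9 = 3.9 dB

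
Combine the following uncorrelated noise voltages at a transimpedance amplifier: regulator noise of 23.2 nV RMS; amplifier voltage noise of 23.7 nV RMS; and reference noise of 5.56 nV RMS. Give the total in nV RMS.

Uncorrelated sources add in power (mean-square): V_tot = √(ΣV_i²)
V_tot = √[(2.32×10⁻⁸)² + (2.37×10⁻⁸)² + (5.56×10⁻⁹)²] = 3.36×10⁻⁸ V = 33.6 nV

33.6 nV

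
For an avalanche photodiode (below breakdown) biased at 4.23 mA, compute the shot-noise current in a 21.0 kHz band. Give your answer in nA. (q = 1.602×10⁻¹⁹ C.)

I_n = √(2qI·B)
2qI·B = 2 × 1.602×10⁻¹⁹ × 4.23×10⁻³ × 2.10×10⁴ = 2.85×10⁻¹⁷ A²
I_n = √(2.85×10⁻¹⁷) = 5.33×10⁻⁹ A = 5.33 nA

5.33 nA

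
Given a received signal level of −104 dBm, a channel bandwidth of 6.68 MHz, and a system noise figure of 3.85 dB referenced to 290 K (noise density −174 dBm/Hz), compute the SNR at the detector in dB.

Noise floor: N = −174 + 10 log₁₀(B) + NF
10 log₁₀(6.68×10⁶) = 68.25 dB
N = −174 + 68.25 + 3.85 = −101.90 dBm
SNR = P_sig − N = −104 − (−101.90) = −2.10 dB → −2.1 dB

−2.1 dB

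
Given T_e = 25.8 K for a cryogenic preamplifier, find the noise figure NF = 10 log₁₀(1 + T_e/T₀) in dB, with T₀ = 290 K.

0.370 dB

F = 1 + T_e/T₀ = 1 + 25.8/290 = 1.08897
NF = 10 log₁₀(1.08897) = 0.370 dB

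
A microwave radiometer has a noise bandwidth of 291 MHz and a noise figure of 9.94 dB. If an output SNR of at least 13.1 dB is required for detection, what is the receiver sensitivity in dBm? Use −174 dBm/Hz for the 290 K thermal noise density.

Sensitivity = −174 + 10 log₁₀(B) + NF + SNR_min
= −174 + 84.64 + 9.94 + 13.1
= −66.32 dBm → −66.3 dBm

−66.3 dBm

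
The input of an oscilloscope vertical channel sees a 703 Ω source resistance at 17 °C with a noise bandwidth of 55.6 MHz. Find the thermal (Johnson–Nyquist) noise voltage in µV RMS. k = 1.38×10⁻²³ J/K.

T = 17 °C + 273.15 = 290.15 K
V_n = √(4kTRB)
4kTRB = 4 × 1.38×10⁻²³ × 290.15 × 7.03×10² × 5.56×10⁷ = 6.26×10⁻¹⁰ V²
V_n = √(6.26×10⁻¹⁰) = 2.50×10⁻⁵ V = 25.0 µV

25.0 µV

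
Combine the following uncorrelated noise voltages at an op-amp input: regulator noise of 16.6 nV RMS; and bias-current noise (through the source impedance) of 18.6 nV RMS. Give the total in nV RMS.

Uncorrelated sources add in power (mean-square): V_tot = √(ΣV_i²)
V_tot = √[(1.66×10⁻⁸)² + (1.86×10⁻⁸)²] = 2.49×10⁻⁸ V = 24.9 nV

24.9 nV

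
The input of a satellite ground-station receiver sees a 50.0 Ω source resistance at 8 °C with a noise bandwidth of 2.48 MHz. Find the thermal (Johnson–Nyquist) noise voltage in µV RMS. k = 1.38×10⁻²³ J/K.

T = 8 °C + 273.15 = 281.15 K
V_n = √(4kTRB)
4kTRB = 4 × 1.38×10⁻²³ × 281.15 × 5.00×10¹ × 2.48×10⁶ = 1.92×10⁻¹² V²
V_n = √(1.92×10⁻¹²) = 1.39×10⁻⁶ V = 1.39 µV

1.39 µV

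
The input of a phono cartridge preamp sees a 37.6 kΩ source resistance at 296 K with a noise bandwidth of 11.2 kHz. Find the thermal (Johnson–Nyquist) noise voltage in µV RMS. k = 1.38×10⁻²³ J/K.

V_n = √(4kTRB)
4kTRB = 4 × 1.38×10⁻²³ × 296 × 3.76×10⁴ × 1.12×10⁴ = 6.88×10⁻¹² V²
V_n = √(6.88×10⁻¹²) = 2.62×10⁻⁶ V = 2.62 µV

2.62 µV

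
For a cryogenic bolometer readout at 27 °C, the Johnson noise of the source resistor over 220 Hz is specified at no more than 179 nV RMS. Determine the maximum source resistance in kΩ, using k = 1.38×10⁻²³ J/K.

8.79 kΩ

T = 27 °C + 273.15 = 300.15 K
Johnson–Nyquist: V_n = √(4kTRB) ⇒ R = V_n² / (4kTB)
4kTB = 4 × 1.38×10⁻²³ × 300.15 × 2.20×10² = 3.65×10⁻¹⁸
R = (1.79×10⁻⁷)² / 3.65×10⁻¹⁸ = 8.79×10³ Ω = 8.79 kΩ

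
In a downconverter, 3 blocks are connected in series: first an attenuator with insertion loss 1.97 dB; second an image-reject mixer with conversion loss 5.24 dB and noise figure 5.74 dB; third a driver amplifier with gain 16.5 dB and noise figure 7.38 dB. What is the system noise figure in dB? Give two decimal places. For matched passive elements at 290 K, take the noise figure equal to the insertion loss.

Convert to linear (a loss of L dB is a gain of −L dB): F_i = 10^(NF_i/10), G_i = 10^(G_i,dB/10)
  Stage 1: F_1 = 10^(1.97/10) = 1.574, G_1 = 10^(−1.97/10) = 0.6353
  Stage 2: F_2 = 10^(5.74/10) = 3.750, G_2 = 10^(−5.24/10) = 0.2992
  Stage 3: F_3 = 10^(7.38/10) = 5.470, G_3 = 10^(16.5/10) = 44.67
Friis cascade:
  F = 1.574 + (3.750 − 1)/0.6353 + (5.470 − 1)/0.1901 = 29.42
NF = 10 log₁₀(29.42) = 14.69 dB

14.69 dB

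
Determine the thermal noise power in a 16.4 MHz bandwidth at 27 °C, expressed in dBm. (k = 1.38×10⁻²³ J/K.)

T = 27 °C + 273.15 = 300.15 K
P_n = kTB = 1.38×10⁻²³ × 300.15 × 1.64×10⁷ = 6.79×10⁻¹⁴ W
In dBm: 10 log₁₀(6.79×10⁻¹⁴ / 10⁻³) = −101.7 dBm

−101.7 dBm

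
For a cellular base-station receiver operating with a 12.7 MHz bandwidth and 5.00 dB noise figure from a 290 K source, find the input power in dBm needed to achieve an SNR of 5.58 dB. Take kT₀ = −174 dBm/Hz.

Sensitivity = −174 + 10 log₁₀(B) + NF + SNR_min
= −174 + 71.04 + 5.00 + 5.58
= −92.38 dBm → −92.4 dBm

−92.4 dBm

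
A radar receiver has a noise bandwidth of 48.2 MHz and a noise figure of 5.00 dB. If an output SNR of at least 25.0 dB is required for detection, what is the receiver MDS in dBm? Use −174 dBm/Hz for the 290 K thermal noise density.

−67.2 dBm

Sensitivity = −174 + 10 log₁₀(B) + NF + SNR_min
= −174 + 76.83 + 5.00 + 25.0
= −67.17 dBm → −67.2 dBm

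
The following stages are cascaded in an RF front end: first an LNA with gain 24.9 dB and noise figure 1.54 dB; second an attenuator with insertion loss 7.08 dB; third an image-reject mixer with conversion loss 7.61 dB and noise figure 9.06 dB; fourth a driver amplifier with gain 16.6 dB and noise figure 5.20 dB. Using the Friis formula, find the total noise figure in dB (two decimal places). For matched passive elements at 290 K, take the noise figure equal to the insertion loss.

2.49 dB

Convert to linear (a loss of L dB is a gain of −L dB): F_i = 10^(NF_i/10), G_i = 10^(G_i,dB/10)
  Stage 1: F_1 = 10^(1.54/10) = 1.426, G_1 = 10^(24.9/10) = 309.0
  Stage 2: F_2 = 10^(7.08/10) = 5.105, G_2 = 10^(−7.08/10) = 0.1959
  Stage 3: F_3 = 10^(9.06/10) = 8.054, G_3 = 10^(−7.61/10) = 0.1734
  Stage 4: F_4 = 10^(5.20/10) = 3.311, G_4 = 10^(16.6/10) = 45.71
Friis cascade:
  F = 1.426 + (5.105 − 1)/309.0 + (8.054 − 1)/60.53 + (3.311 − 1)/10.50 = 1.776
NF = 10 log₁₀(1.776) = 2.49 dB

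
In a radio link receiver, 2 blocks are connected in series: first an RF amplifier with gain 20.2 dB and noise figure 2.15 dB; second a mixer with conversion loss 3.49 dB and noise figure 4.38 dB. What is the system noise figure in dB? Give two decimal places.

2.19 dB

Convert to linear (a loss of L dB is a gain of −L dB): F_i = 10^(NF_i/10), G_i = 10^(G_i,dB/10)
  Stage 1: F_1 = 10^(2.15/10) = 1.641, G_1 = 10^(20.2/10) = 104.7
  Stage 2: F_2 = 10^(4.38/10) = 2.742, G_2 = 10^(−3.49/10) = 0.4477
Friis cascade:
  F = 1.641 + (2.742 − 1)/104.7 = 1.657
NF = 10 log₁₀(1.657) = 2.19 dB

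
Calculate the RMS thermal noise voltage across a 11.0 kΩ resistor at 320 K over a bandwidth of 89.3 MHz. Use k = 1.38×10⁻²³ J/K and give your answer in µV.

V_n = √(4kTRB)
4kTRB = 4 × 1.38×10⁻²³ × 320 × 1.10×10⁴ × 8.93×10⁷ = 1.74×10⁻⁸ V²
V_n = √(1.74×10⁻⁸) = 1.32×10⁻⁴ V = 132 µV

132 µV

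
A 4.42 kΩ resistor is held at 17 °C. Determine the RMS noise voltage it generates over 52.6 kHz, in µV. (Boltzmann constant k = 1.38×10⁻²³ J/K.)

T = 17 °C + 273.15 = 290.15 K
V_n = √(4kTRB)
4kTRB = 4 × 1.38×10⁻²³ × 290.15 × 4.42×10³ × 5.26×10⁴ = 3.72×10⁻¹² V²
V_n = √(3.72×10⁻¹²) = 1.93×10⁻⁶ V = 1.93 µV

1.93 µV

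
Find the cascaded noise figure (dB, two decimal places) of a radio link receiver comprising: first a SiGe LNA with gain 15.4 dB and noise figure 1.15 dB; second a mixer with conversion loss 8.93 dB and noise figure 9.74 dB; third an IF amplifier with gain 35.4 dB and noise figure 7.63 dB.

4.19 dB

Convert to linear (a loss of L dB is a gain of −L dB): F_i = 10^(NF_i/10), G_i = 10^(G_i,dB/10)
  Stage 1: F_1 = 10^(1.15/10) = 1.303, G_1 = 10^(15.4/10) = 34.67
  Stage 2: F_2 = 10^(9.74/10) = 9.419, G_2 = 10^(−8.93/10) = 0.1279
  Stage 3: F_3 = 10^(7.63/10) = 5.794, G_3 = 10^(35.4/10) = 3467
Friis cascade:
  F = 1.303 + (9.419 − 1)/34.67 + (5.794 − 1)/4.436 = 2.627
NF = 10 log₁₀(2.627) = 4.19 dB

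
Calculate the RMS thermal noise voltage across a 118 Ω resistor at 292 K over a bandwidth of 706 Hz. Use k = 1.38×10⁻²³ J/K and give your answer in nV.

V_n = √(4kTRB)
4kTRB = 4 × 1.38×10⁻²³ × 292 × 1.18×10² × 7.06×10² = 1.34×10⁻¹⁵ V²
V_n = √(1.34×10⁻¹⁵) = 3.66×10⁻⁸ V = 36.6 nV

36.6 nV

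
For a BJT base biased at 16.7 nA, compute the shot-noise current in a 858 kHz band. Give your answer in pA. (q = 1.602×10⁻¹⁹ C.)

I_n = √(2qI·B)
2qI·B = 2 × 1.602×10⁻¹⁹ × 1.67×10⁻⁸ × 8.58×10⁵ = 4.59×10⁻²¹ A²
I_n = √(4.59×10⁻²¹) = 6.78×10⁻¹¹ A = 67.8 pA

67.8 pA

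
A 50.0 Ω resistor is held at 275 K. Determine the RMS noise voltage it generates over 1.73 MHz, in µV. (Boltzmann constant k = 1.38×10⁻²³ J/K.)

1.15 µV

V_n = √(4kTRB)
4kTRB = 4 × 1.38×10⁻²³ × 275 × 5.00×10¹ × 1.73×10⁶ = 1.31×10⁻¹² V²
V_n = √(1.31×10⁻¹²) = 1.15×10⁻⁶ V = 1.15 µV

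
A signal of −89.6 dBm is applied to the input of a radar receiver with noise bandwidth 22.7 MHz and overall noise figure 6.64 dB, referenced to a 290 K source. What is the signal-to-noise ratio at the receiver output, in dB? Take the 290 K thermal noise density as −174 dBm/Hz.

Noise floor: N = −174 + 10 log₁₀(B) + NF
10 log₁₀(2.27×10⁷) = 73.56 dB
N = −174 + 73.56 + 6.64 = −93.80 dBm
SNR = P_sig − N = −89.6 − (−93.80) = 4.20 dB → 4.2 dB

4.2 dB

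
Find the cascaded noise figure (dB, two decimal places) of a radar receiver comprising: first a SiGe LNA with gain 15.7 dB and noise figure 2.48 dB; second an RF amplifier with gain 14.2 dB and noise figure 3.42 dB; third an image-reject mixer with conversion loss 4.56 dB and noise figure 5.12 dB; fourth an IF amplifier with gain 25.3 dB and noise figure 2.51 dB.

Convert to linear (a loss of L dB is a gain of −L dB): F_i = 10^(NF_i/10), G_i = 10^(G_i,dB/10)
  Stage 1: F_1 = 10^(2.48/10) = 1.770, G_1 = 10^(15.7/10) = 37.15
  Stage 2: F_2 = 10^(3.42/10) = 2.198, G_2 = 10^(14.2/10) = 26.30
  Stage 3: F_3 = 10^(5.12/10) = 3.251, G_3 = 10^(−4.56/10) = 0.3499
  Stage 4: F_4 = 10^(2.51/10) = 1.782, G_4 = 10^(25.3/10) = 338.8
Friis cascade:
  F = 1.770 + (2.198 − 1)/37.15 + (3.251 − 1)/977.2 + (1.782 − 1)/342.0 = 1.807
NF = 10 log₁₀(1.807) = 2.57 dB

2.57 dB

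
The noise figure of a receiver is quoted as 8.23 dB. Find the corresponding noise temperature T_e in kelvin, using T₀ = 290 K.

F = 10^(8.23/10) = 6.65273
T_e = (F − 1)·T₀ = (6.65273 − 1) × 290 = 1639 K

1639 K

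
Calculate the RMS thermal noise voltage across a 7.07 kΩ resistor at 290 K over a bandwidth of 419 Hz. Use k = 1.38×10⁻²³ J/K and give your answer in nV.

218 nV

V_n = √(4kTRB)
4kTRB = 4 × 1.38×10⁻²³ × 290 × 7.07×10³ × 4.19×10² = 4.74×10⁻¹⁴ V²
V_n = √(4.74×10⁻¹⁴) = 2.18×10⁻⁷ V = 218 nV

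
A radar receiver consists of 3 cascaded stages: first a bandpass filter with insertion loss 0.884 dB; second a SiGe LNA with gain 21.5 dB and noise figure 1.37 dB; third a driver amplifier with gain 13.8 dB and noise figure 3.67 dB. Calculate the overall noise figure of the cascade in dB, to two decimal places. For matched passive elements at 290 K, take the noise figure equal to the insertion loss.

Convert to linear (a loss of L dB is a gain of −L dB): F_i = 10^(NF_i/10), G_i = 10^(G_i,dB/10)
  Stage 1: F_1 = 10^(0.884/10) = 1.226, G_1 = 10^(−0.884/10) = 0.8158
  Stage 2: F_2 = 10^(1.37/10) = 1.371, G_2 = 10^(21.5/10) = 141.3
  Stage 3: F_3 = 10^(3.67/10) = 2.328, G_3 = 10^(13.8/10) = 23.99
Friis cascade:
  F = 1.226 + (1.371 − 1)/0.8158 + (2.328 − 1)/115.2 = 1.692
NF = 10 log₁₀(1.692) = 2.28 dB

2.28 dB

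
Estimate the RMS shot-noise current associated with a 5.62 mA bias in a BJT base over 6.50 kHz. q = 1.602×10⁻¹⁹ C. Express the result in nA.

3.42 nA

I_n = √(2qI·B)
2qI·B = 2 × 1.602×10⁻¹⁹ × 5.62×10⁻³ × 6.50×10³ = 1.17×10⁻¹⁷ A²
I_n = √(1.17×10⁻¹⁷) = 3.42×10⁻⁹ A = 3.42 nA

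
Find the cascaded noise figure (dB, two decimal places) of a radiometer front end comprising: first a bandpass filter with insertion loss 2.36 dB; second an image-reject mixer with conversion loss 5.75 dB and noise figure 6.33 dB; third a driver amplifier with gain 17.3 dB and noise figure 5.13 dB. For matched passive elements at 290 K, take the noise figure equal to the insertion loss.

13.43 dB

Convert to linear (a loss of L dB is a gain of −L dB): F_i = 10^(NF_i/10), G_i = 10^(G_i,dB/10)
  Stage 1: F_1 = 10^(2.36/10) = 1.722, G_1 = 10^(−2.36/10) = 0.5808
  Stage 2: F_2 = 10^(6.33/10) = 4.295, G_2 = 10^(−5.75/10) = 0.2661
  Stage 3: F_3 = 10^(5.13/10) = 3.258, G_3 = 10^(17.3/10) = 53.70
Friis cascade:
  F = 1.722 + (4.295 − 1)/0.5808 + (3.258 − 1)/0.1545 = 22.01
NF = 10 log₁₀(22.01) = 13.43 dB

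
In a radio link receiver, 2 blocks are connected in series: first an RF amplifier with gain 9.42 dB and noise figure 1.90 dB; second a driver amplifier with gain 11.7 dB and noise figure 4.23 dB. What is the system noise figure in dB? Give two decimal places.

Convert to linear (a loss of L dB is a gain of −L dB): F_i = 10^(NF_i/10), G_i = 10^(G_i,dB/10)
  Stage 1: F_1 = 10^(1.90/10) = 1.549, G_1 = 10^(9.42/10) = 8.750
  Stage 2: F_2 = 10^(4.23/10) = 2.649, G_2 = 10^(11.7/10) = 14.79
Friis cascade:
  F = 1.549 + (2.649 − 1)/8.750 = 1.737
NF = 10 log₁₀(1.737) = 2.40 dB

2.40 dB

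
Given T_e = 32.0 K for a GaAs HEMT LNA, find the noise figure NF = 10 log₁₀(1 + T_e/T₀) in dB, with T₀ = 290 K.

0.455 dB

F = 1 + T_e/T₀ = 1 + 32.0/290 = 1.11034
NF = 10 log₁₀(1.11034) = 0.455 dB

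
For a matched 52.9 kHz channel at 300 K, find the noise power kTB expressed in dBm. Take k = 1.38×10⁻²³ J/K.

P_n = kTB = 1.38×10⁻²³ × 300 × 5.29×10⁴ = 2.19×10⁻¹⁶ W
In dBm: 10 log₁₀(2.19×10⁻¹⁶ / 10⁻³) = −126.6 dBm

−126.6 dBm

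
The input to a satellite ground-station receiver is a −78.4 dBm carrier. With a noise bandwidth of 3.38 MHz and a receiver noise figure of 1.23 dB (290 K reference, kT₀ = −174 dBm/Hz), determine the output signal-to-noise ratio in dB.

29.1 dB

Noise floor: N = −174 + 10 log₁₀(B) + NF
10 log₁₀(3.38×10⁶) = 65.29 dB
N = −174 + 65.29 + 1.23 = −107.48 dBm
SNR = P_sig − N = −78.4 − (−107.48) = 29.08 dB → 29.1 dB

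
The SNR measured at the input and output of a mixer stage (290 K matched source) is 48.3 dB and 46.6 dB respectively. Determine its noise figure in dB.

NF (dB) = SNR_in(dB) − SNR_out(dB) when the source is at T₀
NF = 48.3 − 46.6 = 1.7 dB

1.7 dB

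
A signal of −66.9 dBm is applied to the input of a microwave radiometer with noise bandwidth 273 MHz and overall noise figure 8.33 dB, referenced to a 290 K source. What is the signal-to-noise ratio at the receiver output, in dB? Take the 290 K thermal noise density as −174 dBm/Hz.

14.4 dB

Noise floor: N = −174 + 10 log₁₀(B) + NF
10 log₁₀(2.73×10⁸) = 84.36 dB
N = −174 + 84.36 + 8.33 = −81.31 dBm
SNR = P_sig − N = −66.9 − (−81.31) = 14.41 dB → 14.4 dB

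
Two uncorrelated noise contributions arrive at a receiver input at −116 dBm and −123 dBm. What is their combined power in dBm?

Convert to linear, add, convert back:
P₁ = 2.51×10⁻¹⁵ W, P₂ = 5.01×10⁻¹⁶ W
P_tot = 3.01×10⁻¹⁵ W → 10 log₁₀(P_tot / 10⁻³) = −115.2 dBm

−115.2 dBm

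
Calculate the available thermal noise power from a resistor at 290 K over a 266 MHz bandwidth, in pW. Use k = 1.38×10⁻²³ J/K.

1.06 pW

P_n = kTB = 1.38×10⁻²³ × 290 × 2.66×10⁸ = 1.06×10⁻¹² W = 1.06 pW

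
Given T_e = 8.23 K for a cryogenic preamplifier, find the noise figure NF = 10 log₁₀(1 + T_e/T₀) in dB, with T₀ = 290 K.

F = 1 + T_e/T₀ = 1 + 8.23/290 = 1.02838
NF = 10 log₁₀(1.02838) = 0.122 dB

0.122 dB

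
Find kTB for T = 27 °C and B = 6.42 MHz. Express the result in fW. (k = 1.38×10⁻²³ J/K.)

T = 27 °C + 273.15 = 300.15 K
P_n = kTB = 1.38×10⁻²³ × 300.15 × 6.42×10⁶ = 2.66×10⁻¹⁴ W = 26.6 fW

26.6 fW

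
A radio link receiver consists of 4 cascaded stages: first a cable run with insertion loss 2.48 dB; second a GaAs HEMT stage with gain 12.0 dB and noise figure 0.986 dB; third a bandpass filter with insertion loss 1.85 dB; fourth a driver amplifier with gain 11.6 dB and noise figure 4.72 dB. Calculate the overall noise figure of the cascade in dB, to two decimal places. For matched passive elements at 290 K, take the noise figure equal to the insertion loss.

4.18 dB

Convert to linear (a loss of L dB is a gain of −L dB): F_i = 10^(NF_i/10), G_i = 10^(G_i,dB/10)
  Stage 1: F_1 = 10^(2.48/10) = 1.770, G_1 = 10^(−2.48/10) = 0.5649
  Stage 2: F_2 = 10^(0.986/10) = 1.255, G_2 = 10^(12.0/10) = 15.85
  Stage 3: F_3 = 10^(1.85/10) = 1.531, G_3 = 10^(−1.85/10) = 0.6531
  Stage 4: F_4 = 10^(4.72/10) = 2.965, G_4 = 10^(11.6/10) = 14.45
Friis cascade:
  F = 1.770 + (1.255 − 1)/0.5649 + (1.531 − 1)/8.954 + (2.965 − 1)/5.848 = 2.617
NF = 10 log₁₀(2.617) = 4.18 dB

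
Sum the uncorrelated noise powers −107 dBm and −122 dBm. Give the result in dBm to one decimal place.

Convert to linear, add, convert back:
P₁ = 2.00×10⁻¹⁴ W, P₂ = 6.31×10⁻¹⁶ W
P_tot = 2.06×10⁻¹⁴ W → 10 log₁₀(P_tot / 10⁻³) = −106.9 dBm

−106.9 dBm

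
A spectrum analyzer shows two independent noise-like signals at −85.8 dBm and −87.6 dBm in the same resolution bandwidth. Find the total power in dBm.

−83.6 dBm

Convert to linear, add, convert back:
P₁ = 2.63×10⁻¹² W, P₂ = 1.74×10⁻¹² W
P_tot = 4.37×10⁻¹² W → 10 log₁₀(P_tot / 10⁻³) = −83.6 dBm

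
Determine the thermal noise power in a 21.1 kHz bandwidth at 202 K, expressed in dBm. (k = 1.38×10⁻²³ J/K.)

−132.3 dBm

P_n = kTB = 1.38×10⁻²³ × 202 × 2.11×10⁴ = 5.88×10⁻¹⁷ W
In dBm: 10 log₁₀(5.88×10⁻¹⁷ / 10⁻³) = −132.3 dBm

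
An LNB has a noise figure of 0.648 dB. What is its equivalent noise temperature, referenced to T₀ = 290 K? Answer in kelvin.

46.7 K

F = 10^(0.648/10) = 1.16091
T_e = (F − 1)·T₀ = (1.16091 − 1) × 290 = 46.7 K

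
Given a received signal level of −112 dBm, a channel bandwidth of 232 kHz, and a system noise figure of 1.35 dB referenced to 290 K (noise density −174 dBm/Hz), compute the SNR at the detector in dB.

7.0 dB

Noise floor: N = −174 + 10 log₁₀(B) + NF
10 log₁₀(2.32×10⁵) = 53.65 dB
N = −174 + 53.65 + 1.35 = −119.00 dBm
SNR = P_sig − N = −112 − (−119.00) = 7.00 dB → 7.0 dB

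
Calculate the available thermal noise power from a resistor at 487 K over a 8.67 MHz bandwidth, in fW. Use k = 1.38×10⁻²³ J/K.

58.3 fW

P_n = kTB = 1.38×10⁻²³ × 487 × 8.67×10⁶ = 5.83×10⁻¹⁴ W = 58.3 fW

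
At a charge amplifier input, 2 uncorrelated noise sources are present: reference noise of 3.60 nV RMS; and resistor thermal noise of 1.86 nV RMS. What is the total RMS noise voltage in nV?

4.05 nV

Uncorrelated sources add in power (mean-square): V_tot = √(ΣV_i²)
V_tot = √[(3.60×10⁻⁹)² + (1.86×10⁻⁹)²] = 4.05×10⁻⁹ V = 4.05 nV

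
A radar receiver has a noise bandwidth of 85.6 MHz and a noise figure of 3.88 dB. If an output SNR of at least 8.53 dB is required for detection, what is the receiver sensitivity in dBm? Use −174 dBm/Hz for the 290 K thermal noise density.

−82.3 dBm

Sensitivity = −174 + 10 log₁₀(B) + NF + SNR_min
= −174 + 79.32 + 3.88 + 8.53
= −82.27 dBm → −82.3 dBm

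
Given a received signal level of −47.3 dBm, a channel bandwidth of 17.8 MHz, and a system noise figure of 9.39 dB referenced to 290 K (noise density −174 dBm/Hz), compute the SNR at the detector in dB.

Noise floor: N = −174 + 10 log₁₀(B) + NF
10 log₁₀(1.78×10⁷) = 72.5 dB
N = −174 + 72.5 + 9.39 = −92.11 dBm
SNR = P_sig − N = −47.3 − (−92.11) = 44.81 dB → 44.8 dB

44.8 dB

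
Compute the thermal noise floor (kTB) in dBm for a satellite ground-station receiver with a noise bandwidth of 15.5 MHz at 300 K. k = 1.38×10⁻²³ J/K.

P_n = kTB = 1.38×10⁻²³ × 300 × 1.55×10⁷ = 6.42×10⁻¹⁴ W
In dBm: 10 log₁₀(6.42×10⁻¹⁴ / 10⁻³) = −101.9 dBm

−101.9 dBm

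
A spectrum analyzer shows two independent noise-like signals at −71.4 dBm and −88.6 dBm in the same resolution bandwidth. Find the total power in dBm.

−71.3 dBm

Convert to linear, add, convert back:
P₁ = 7.24×10⁻¹¹ W, P₂ = 1.38×10⁻¹² W
P_tot = 7.38×10⁻¹¹ W → 10 log₁₀(P_tot / 10⁻³) = −71.3 dBm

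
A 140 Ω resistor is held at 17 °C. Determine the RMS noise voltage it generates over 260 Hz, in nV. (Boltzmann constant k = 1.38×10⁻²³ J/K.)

24.1 nV

T = 17 °C + 273.15 = 290.15 K
V_n = √(4kTRB)
4kTRB = 4 × 1.38×10⁻²³ × 290.15 × 1.40×10² × 2.60×10² = 5.83×10⁻¹⁶ V²
V_n = √(5.83×10⁻¹⁶) = 2.41×10⁻⁸ V = 24.1 nV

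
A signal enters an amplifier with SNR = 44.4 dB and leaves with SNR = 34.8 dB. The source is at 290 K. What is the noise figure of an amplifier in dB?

9.6 dB

NF (dB) = SNR_in(dB) − SNR_out(dB) when the source is at T₀
NF = 44.4 − 34.8 = 9.6 dB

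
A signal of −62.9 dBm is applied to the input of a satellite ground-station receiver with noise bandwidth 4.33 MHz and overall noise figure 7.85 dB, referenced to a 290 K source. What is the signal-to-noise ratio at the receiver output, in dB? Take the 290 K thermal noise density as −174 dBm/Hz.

36.9 dB

Noise floor: N = −174 + 10 log₁₀(B) + NF
10 log₁₀(4.33×10⁶) = 66.36 dB
N = −174 + 66.36 + 7.85 = −99.79 dBm
SNR = P_sig − N = −62.9 − (−99.79) = 36.89 dB → 36.9 dB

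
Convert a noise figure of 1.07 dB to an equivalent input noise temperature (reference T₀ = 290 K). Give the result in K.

F = 10^(1.07/10) = 1.27938
T_e = (F − 1)·T₀ = (1.27938 − 1) × 290 = 81.0 K

81.0 K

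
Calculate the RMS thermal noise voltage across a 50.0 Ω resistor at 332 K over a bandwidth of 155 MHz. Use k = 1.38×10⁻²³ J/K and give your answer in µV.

11.9 µV

V_n = √(4kTRB)
4kTRB = 4 × 1.38×10⁻²³ × 332 × 5.00×10¹ × 1.55×10⁸ = 1.42×10⁻¹⁰ V²
V_n = √(1.42×10⁻¹⁰) = 1.19×10⁻⁵ V = 11.9 µV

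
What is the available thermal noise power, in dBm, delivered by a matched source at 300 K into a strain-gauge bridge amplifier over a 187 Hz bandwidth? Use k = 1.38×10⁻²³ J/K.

−151.1 dBm

P_n = kTB = 1.38×10⁻²³ × 300 × 1.87×10² = 7.74×10⁻¹⁹ W
In dBm: 10 log₁₀(7.74×10⁻¹⁹ / 10⁻³) = −151.1 dBm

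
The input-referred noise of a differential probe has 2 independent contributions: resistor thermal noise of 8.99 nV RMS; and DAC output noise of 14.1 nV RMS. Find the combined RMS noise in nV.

16.7 nV

Uncorrelated sources add in power (mean-square): V_tot = √(ΣV_i²)
V_tot = √[(8.99×10⁻⁹)² + (1.41×10⁻⁸)²] = 1.67×10⁻⁸ V = 16.7 nV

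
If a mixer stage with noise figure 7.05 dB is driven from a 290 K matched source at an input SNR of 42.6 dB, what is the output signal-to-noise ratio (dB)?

By definition F = SNR_in/SNR_out, so in dB: SNR_out = SNR_in − NF
SNR_out = 42.6 − 7.05 = 35.55 dB

35.55 dB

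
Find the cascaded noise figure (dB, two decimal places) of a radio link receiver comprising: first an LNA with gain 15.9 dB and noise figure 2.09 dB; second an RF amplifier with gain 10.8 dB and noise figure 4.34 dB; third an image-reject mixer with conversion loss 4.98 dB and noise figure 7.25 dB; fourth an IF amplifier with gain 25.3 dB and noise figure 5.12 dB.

2.27 dB

Convert to linear (a loss of L dB is a gain of −L dB): F_i = 10^(NF_i/10), G_i = 10^(G_i,dB/10)
  Stage 1: F_1 = 10^(2.09/10) = 1.618, G_1 = 10^(15.9/10) = 38.90
  Stage 2: F_2 = 10^(4.34/10) = 2.716, G_2 = 10^(10.8/10) = 12.02
  Stage 3: F_3 = 10^(7.25/10) = 5.309, G_3 = 10^(−4.98/10) = 0.3177
  Stage 4: F_4 = 10^(5.12/10) = 3.251, G_4 = 10^(25.3/10) = 338.8
Friis cascade:
  F = 1.618 + (2.716 − 1)/38.90 + (5.309 − 1)/467.7 + (3.251 − 1)/148.6 = 1.687
NF = 10 log₁₀(1.687) = 2.27 dB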